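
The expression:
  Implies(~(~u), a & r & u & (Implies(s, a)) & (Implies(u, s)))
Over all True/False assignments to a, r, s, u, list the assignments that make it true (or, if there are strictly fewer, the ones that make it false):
is false only for:
  a=False, r=False, s=False, u=True;
  a=False, r=False, s=True, u=True;
  a=False, r=True, s=False, u=True;
  a=False, r=True, s=True, u=True;
  a=True, r=False, s=False, u=True;
  a=True, r=False, s=True, u=True;
  a=True, r=True, s=False, u=True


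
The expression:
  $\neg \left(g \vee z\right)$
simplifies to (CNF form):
$\neg g \wedge \neg z$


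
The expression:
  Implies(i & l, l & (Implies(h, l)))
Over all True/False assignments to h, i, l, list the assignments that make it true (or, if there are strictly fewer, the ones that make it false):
is always true.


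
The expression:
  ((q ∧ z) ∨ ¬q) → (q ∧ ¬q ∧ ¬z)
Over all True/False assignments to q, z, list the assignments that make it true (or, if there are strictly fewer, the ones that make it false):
is true only for:
  q=True, z=False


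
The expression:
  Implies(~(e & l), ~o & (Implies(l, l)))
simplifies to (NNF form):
~o | (e & l)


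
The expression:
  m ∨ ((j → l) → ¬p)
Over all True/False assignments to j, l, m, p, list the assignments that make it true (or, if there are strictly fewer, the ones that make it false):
is false only for:
  j=False, l=False, m=False, p=True;
  j=False, l=True, m=False, p=True;
  j=True, l=True, m=False, p=True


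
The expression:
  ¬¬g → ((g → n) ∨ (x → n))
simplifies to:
n ∨ ¬g ∨ ¬x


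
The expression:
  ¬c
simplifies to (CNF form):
¬c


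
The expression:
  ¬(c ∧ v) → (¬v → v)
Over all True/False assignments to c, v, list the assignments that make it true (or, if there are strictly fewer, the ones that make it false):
is true only for:
  c=False, v=True;
  c=True, v=True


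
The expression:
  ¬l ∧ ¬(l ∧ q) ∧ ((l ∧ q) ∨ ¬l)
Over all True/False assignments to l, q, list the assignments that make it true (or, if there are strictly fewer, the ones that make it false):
is true only for:
  l=False, q=False;
  l=False, q=True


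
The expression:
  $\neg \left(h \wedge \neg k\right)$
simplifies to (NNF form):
$k \vee \neg h$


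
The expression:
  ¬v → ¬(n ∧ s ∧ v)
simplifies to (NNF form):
True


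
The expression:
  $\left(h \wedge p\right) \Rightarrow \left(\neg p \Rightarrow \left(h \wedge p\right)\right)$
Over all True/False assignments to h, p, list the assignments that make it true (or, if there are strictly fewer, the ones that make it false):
is always true.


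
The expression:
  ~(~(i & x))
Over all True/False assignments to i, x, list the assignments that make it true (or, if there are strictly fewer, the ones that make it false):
is true only for:
  i=True, x=True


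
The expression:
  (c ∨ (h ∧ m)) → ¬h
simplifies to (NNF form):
(¬c ∧ ¬m) ∨ ¬h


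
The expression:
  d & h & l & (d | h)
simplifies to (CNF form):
d & h & l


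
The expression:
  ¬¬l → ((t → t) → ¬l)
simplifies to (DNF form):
¬l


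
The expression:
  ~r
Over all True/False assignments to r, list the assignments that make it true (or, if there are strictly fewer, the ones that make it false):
is true only for:
  r=False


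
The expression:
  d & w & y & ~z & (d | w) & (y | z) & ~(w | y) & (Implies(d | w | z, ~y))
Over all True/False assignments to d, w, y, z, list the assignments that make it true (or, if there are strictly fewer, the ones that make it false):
is never true.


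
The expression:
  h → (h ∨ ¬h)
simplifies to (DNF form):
True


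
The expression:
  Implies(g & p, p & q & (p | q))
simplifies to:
q | ~g | ~p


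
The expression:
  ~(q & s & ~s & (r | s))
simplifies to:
True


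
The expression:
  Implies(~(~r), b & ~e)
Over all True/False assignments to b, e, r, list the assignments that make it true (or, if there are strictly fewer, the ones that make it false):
is false only for:
  b=False, e=False, r=True;
  b=False, e=True, r=True;
  b=True, e=True, r=True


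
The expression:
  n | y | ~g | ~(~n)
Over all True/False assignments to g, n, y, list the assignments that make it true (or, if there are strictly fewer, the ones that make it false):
is false only for:
  g=True, n=False, y=False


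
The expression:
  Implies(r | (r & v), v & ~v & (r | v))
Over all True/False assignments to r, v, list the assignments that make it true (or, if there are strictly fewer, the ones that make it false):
is true only for:
  r=False, v=False;
  r=False, v=True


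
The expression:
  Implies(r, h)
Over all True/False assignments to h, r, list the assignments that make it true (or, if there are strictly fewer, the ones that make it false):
is false only for:
  h=False, r=True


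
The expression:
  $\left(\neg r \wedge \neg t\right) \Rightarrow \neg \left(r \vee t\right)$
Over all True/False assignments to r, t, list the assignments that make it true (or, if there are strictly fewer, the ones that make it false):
is always true.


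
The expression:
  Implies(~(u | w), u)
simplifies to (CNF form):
u | w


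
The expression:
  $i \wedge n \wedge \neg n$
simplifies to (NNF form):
$\text{False}$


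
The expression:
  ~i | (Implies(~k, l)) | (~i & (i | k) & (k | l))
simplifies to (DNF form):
k | l | ~i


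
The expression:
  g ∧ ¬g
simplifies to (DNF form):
False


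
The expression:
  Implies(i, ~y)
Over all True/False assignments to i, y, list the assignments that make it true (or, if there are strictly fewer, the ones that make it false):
is false only for:
  i=True, y=True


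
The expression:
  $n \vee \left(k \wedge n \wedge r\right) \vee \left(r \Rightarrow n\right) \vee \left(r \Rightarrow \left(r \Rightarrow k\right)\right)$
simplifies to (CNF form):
$k \vee n \vee \neg r$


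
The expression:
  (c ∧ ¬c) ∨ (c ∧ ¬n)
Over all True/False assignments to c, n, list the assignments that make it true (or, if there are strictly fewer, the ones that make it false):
is true only for:
  c=True, n=False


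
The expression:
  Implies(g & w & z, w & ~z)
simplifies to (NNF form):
~g | ~w | ~z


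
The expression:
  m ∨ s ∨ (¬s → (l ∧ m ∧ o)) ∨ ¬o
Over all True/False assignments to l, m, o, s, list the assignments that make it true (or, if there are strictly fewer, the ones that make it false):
is false only for:
  l=False, m=False, o=True, s=False;
  l=True, m=False, o=True, s=False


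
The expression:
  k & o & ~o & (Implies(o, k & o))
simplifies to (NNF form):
False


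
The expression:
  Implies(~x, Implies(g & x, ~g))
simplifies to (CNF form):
True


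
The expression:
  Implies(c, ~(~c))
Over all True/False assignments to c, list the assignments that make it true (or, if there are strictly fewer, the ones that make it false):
is always true.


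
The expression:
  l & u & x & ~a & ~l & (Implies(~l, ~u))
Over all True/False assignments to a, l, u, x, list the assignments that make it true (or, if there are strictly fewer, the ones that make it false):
is never true.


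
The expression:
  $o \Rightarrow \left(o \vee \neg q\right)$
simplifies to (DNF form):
$\text{True}$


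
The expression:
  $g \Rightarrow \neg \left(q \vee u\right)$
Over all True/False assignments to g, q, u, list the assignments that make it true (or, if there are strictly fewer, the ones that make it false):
is false only for:
  g=True, q=False, u=True;
  g=True, q=True, u=False;
  g=True, q=True, u=True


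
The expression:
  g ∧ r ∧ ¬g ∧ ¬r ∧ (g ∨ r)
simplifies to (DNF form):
False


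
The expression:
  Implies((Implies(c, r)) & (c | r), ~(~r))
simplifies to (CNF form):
True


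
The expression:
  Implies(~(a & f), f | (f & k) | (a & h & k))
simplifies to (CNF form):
(a | f) & (f | h) & (f | k)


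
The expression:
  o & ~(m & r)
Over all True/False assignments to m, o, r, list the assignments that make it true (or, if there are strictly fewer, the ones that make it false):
is true only for:
  m=False, o=True, r=False;
  m=False, o=True, r=True;
  m=True, o=True, r=False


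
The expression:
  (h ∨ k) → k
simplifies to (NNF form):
k ∨ ¬h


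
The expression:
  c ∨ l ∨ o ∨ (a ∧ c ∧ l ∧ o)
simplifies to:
c ∨ l ∨ o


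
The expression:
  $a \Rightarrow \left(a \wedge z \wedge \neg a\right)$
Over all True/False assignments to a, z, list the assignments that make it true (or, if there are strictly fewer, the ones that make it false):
is true only for:
  a=False, z=False;
  a=False, z=True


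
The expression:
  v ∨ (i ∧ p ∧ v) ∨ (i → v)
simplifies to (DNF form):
v ∨ ¬i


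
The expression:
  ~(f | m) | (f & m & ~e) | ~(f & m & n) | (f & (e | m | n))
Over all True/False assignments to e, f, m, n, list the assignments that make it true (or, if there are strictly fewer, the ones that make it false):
is always true.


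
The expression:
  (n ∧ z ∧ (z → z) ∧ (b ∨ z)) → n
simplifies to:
True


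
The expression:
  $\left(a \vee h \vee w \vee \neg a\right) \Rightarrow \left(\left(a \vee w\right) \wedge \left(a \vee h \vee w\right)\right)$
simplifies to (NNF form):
$a \vee w$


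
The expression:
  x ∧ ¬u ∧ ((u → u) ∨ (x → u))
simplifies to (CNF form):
x ∧ ¬u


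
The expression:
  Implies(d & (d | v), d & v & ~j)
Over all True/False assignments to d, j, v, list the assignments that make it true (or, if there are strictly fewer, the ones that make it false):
is false only for:
  d=True, j=False, v=False;
  d=True, j=True, v=False;
  d=True, j=True, v=True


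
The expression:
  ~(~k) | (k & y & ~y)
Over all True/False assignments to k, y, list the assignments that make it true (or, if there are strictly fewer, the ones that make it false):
is true only for:
  k=True, y=False;
  k=True, y=True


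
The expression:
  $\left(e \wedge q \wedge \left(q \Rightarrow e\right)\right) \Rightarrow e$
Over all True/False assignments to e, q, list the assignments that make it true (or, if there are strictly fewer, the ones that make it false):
is always true.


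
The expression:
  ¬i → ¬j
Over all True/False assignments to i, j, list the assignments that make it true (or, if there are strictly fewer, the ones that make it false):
is false only for:
  i=False, j=True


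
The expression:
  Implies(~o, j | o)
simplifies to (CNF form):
j | o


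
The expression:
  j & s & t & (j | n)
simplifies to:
j & s & t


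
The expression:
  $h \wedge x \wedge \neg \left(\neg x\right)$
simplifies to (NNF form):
$h \wedge x$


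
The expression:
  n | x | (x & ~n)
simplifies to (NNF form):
n | x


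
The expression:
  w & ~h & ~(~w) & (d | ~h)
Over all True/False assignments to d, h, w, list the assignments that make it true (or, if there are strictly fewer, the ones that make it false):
is true only for:
  d=False, h=False, w=True;
  d=True, h=False, w=True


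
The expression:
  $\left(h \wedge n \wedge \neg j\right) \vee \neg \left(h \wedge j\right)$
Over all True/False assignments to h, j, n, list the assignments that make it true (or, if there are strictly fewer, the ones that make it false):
is false only for:
  h=True, j=True, n=False;
  h=True, j=True, n=True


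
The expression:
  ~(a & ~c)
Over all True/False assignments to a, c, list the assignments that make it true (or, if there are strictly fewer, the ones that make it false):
is false only for:
  a=True, c=False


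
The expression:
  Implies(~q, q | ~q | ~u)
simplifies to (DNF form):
True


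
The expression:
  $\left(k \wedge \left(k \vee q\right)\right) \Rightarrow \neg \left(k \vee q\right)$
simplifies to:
$\neg k$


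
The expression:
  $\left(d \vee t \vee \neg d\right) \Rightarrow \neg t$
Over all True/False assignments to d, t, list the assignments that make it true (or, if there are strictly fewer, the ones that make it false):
is true only for:
  d=False, t=False;
  d=True, t=False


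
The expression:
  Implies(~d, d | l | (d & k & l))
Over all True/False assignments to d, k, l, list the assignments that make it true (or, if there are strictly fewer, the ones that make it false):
is false only for:
  d=False, k=False, l=False;
  d=False, k=True, l=False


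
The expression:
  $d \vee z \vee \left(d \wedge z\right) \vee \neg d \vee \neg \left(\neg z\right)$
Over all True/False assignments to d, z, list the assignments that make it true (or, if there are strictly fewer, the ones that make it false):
is always true.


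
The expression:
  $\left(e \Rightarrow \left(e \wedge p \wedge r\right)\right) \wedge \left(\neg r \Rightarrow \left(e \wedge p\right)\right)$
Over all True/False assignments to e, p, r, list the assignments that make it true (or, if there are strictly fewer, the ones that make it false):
is true only for:
  e=False, p=False, r=True;
  e=False, p=True, r=True;
  e=True, p=True, r=True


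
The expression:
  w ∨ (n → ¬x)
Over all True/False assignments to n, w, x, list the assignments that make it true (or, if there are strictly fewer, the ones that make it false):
is false only for:
  n=True, w=False, x=True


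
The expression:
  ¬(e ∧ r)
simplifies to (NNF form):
¬e ∨ ¬r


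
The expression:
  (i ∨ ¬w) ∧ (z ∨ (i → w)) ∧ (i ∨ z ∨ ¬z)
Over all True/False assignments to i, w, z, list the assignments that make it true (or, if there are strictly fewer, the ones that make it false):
is false only for:
  i=False, w=True, z=False;
  i=False, w=True, z=True;
  i=True, w=False, z=False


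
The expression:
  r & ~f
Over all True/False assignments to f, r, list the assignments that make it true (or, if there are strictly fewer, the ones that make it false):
is true only for:
  f=False, r=True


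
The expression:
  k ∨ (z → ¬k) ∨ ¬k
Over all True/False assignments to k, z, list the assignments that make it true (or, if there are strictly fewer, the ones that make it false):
is always true.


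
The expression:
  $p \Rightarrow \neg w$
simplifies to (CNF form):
$\neg p \vee \neg w$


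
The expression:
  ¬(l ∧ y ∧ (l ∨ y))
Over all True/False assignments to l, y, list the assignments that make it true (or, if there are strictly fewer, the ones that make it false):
is false only for:
  l=True, y=True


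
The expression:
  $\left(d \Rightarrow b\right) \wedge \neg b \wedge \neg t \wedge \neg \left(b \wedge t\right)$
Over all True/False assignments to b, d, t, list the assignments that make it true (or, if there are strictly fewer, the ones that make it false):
is true only for:
  b=False, d=False, t=False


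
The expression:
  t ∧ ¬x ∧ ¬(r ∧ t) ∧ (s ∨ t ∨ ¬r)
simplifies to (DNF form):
t ∧ ¬r ∧ ¬x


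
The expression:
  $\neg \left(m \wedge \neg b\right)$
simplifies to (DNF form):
$b \vee \neg m$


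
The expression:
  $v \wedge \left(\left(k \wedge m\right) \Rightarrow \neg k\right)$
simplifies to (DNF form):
$\left(v \wedge \neg k\right) \vee \left(v \wedge \neg m\right)$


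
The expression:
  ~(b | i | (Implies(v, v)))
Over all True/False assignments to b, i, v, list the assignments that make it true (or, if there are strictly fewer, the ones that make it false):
is never true.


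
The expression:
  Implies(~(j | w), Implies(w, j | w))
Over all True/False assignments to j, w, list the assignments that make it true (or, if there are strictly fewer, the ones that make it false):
is always true.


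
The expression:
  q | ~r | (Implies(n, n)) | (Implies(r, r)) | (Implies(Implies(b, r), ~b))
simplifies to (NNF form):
True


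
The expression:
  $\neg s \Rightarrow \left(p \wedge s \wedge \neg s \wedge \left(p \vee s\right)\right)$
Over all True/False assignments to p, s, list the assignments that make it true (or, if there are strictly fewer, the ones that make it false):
is true only for:
  p=False, s=True;
  p=True, s=True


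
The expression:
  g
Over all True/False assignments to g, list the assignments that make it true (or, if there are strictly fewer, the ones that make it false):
is true only for:
  g=True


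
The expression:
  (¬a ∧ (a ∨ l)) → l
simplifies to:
True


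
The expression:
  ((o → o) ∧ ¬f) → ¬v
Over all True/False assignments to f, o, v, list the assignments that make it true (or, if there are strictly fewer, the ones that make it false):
is false only for:
  f=False, o=False, v=True;
  f=False, o=True, v=True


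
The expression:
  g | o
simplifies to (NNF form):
g | o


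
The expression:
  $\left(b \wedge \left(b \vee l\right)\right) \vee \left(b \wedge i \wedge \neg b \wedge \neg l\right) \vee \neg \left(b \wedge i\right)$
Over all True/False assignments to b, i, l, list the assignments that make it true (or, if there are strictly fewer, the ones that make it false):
is always true.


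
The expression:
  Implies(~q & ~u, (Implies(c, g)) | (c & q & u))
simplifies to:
g | q | u | ~c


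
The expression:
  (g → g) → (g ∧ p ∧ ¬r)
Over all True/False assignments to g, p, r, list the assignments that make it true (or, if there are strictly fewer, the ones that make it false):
is true only for:
  g=True, p=True, r=False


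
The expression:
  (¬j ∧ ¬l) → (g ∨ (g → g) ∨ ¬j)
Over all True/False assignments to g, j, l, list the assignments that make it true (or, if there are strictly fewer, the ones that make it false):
is always true.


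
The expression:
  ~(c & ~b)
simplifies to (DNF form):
b | ~c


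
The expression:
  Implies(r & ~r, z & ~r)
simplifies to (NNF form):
True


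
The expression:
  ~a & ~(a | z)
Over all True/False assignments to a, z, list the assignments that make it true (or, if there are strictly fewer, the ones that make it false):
is true only for:
  a=False, z=False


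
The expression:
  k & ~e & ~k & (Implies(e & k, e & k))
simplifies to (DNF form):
False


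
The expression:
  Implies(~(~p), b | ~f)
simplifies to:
b | ~f | ~p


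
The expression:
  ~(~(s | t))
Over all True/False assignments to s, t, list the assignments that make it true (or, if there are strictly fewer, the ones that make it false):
is false only for:
  s=False, t=False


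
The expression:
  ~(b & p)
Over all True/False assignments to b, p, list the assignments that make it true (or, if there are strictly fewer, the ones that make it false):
is false only for:
  b=True, p=True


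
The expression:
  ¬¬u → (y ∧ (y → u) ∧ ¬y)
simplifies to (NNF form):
¬u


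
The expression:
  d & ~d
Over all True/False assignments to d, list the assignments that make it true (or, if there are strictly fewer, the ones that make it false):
is never true.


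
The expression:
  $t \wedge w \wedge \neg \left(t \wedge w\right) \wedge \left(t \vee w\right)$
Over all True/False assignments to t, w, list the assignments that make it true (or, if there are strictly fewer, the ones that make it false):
is never true.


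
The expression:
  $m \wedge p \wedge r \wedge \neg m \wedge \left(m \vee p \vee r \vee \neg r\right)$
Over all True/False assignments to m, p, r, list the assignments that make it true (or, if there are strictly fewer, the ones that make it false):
is never true.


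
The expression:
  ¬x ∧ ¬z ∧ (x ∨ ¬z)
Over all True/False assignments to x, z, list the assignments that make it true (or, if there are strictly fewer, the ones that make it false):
is true only for:
  x=False, z=False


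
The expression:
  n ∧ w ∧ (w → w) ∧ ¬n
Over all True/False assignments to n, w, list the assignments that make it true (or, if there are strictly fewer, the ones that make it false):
is never true.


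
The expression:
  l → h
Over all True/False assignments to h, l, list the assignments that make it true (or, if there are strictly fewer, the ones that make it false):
is false only for:
  h=False, l=True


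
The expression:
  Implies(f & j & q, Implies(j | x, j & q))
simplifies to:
True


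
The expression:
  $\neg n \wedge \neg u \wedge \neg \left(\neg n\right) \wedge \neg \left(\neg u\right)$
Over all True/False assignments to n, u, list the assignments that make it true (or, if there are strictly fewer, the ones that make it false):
is never true.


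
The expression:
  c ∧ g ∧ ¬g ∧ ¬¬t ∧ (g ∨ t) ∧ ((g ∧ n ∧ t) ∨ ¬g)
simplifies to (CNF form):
False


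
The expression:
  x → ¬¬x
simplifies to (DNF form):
True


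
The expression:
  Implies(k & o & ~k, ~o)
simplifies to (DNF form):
True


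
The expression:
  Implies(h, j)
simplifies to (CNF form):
j | ~h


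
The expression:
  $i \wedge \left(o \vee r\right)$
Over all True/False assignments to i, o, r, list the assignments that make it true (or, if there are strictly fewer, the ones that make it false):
is true only for:
  i=True, o=False, r=True;
  i=True, o=True, r=False;
  i=True, o=True, r=True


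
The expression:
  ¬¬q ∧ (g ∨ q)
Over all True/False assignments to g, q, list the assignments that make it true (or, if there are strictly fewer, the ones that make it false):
is true only for:
  g=False, q=True;
  g=True, q=True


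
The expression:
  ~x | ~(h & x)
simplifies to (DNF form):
~h | ~x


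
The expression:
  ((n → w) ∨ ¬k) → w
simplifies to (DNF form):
w ∨ (k ∧ n)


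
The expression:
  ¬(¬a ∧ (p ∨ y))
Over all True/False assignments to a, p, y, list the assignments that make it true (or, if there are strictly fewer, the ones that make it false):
is false only for:
  a=False, p=False, y=True;
  a=False, p=True, y=False;
  a=False, p=True, y=True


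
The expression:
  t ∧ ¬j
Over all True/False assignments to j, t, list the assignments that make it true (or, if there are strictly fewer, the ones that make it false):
is true only for:
  j=False, t=True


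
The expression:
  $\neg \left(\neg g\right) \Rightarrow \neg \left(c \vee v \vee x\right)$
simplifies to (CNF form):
$\left(\neg c \vee \neg g\right) \wedge \left(\neg g \vee \neg v\right) \wedge \left(\neg g \vee \neg x\right)$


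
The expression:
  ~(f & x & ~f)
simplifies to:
True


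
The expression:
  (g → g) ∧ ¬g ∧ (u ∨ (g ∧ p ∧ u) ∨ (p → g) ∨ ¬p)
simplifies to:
¬g ∧ (u ∨ ¬p)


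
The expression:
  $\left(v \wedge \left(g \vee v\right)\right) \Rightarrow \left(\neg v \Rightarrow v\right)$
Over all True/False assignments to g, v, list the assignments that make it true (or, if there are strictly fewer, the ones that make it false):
is always true.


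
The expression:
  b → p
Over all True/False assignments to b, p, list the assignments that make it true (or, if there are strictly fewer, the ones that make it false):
is false only for:
  b=True, p=False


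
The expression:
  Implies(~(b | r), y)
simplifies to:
b | r | y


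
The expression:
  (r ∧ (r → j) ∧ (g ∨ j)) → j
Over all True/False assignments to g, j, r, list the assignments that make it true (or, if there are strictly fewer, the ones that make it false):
is always true.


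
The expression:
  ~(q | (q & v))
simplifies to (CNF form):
~q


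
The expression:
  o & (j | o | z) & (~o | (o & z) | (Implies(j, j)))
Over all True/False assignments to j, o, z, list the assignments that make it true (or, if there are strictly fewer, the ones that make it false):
is true only for:
  j=False, o=True, z=False;
  j=False, o=True, z=True;
  j=True, o=True, z=False;
  j=True, o=True, z=True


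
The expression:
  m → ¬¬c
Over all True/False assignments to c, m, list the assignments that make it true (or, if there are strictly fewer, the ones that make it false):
is false only for:
  c=False, m=True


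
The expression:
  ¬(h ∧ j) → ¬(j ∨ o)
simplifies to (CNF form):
(h ∨ ¬j) ∧ (j ∨ ¬o)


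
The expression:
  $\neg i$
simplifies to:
$\neg i$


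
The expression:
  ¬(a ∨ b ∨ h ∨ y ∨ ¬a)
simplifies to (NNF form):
False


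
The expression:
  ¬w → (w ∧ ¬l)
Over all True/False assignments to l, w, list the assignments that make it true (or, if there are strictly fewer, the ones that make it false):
is true only for:
  l=False, w=True;
  l=True, w=True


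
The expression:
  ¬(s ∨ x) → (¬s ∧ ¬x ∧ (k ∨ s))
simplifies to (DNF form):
k ∨ s ∨ x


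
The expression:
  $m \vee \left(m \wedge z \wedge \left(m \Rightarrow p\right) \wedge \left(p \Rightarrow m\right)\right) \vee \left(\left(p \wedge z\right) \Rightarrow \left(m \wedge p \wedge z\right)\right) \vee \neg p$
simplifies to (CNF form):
$m \vee \neg p \vee \neg z$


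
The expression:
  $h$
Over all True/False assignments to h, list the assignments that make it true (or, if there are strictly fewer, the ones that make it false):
is true only for:
  h=True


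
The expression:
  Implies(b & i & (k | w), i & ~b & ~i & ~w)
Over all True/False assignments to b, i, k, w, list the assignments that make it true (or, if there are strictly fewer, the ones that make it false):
is false only for:
  b=True, i=True, k=False, w=True;
  b=True, i=True, k=True, w=False;
  b=True, i=True, k=True, w=True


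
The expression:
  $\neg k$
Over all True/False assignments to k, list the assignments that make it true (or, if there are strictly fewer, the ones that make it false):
is true only for:
  k=False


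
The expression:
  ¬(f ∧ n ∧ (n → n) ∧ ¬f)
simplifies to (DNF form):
True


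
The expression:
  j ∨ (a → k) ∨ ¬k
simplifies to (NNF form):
True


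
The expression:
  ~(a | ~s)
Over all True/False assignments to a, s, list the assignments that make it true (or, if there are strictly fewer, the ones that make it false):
is true only for:
  a=False, s=True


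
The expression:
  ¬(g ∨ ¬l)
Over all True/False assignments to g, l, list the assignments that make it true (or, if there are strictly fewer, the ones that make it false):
is true only for:
  g=False, l=True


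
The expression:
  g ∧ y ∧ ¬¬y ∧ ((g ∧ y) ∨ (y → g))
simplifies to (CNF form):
g ∧ y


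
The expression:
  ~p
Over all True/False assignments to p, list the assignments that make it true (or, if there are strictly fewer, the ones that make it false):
is true only for:
  p=False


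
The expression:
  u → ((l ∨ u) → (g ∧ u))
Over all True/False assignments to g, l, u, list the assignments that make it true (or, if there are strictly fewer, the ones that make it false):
is false only for:
  g=False, l=False, u=True;
  g=False, l=True, u=True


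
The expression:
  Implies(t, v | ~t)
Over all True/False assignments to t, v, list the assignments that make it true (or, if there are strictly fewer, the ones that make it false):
is false only for:
  t=True, v=False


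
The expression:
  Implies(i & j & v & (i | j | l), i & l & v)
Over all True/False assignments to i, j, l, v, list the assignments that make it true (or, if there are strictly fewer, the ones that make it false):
is false only for:
  i=True, j=True, l=False, v=True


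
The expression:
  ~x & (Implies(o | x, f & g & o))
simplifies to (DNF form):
(~o & ~x) | (f & g & ~x)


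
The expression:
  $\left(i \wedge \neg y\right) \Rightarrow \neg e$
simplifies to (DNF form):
$y \vee \neg e \vee \neg i$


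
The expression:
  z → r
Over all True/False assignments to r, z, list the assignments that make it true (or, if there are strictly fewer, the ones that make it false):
is false only for:
  r=False, z=True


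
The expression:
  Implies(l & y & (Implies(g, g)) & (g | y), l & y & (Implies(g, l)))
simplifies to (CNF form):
True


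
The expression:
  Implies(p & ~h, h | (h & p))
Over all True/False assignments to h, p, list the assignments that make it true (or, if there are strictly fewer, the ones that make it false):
is false only for:
  h=False, p=True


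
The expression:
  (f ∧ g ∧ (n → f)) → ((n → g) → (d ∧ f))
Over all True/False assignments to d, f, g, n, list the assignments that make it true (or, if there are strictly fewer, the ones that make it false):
is false only for:
  d=False, f=True, g=True, n=False;
  d=False, f=True, g=True, n=True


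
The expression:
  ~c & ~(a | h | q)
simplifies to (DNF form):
~a & ~c & ~h & ~q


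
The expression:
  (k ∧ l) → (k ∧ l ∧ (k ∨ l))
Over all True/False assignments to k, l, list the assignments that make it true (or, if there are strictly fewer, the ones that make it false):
is always true.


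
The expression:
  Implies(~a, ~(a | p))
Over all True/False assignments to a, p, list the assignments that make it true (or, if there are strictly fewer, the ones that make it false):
is false only for:
  a=False, p=True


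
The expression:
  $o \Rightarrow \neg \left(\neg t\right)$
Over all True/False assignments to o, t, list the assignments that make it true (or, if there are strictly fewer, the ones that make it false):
is false only for:
  o=True, t=False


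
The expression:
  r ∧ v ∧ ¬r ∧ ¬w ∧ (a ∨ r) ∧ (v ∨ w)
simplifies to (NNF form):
False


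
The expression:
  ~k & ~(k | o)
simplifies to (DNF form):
~k & ~o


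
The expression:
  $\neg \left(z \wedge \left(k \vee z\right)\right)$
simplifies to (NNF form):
$\neg z$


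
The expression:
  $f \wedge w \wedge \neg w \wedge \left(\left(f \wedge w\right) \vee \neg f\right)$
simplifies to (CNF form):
$\text{False}$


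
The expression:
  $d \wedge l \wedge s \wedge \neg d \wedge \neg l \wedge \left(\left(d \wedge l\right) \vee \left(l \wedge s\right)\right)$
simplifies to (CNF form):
$\text{False}$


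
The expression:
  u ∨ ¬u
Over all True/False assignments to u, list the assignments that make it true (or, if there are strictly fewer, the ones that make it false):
is always true.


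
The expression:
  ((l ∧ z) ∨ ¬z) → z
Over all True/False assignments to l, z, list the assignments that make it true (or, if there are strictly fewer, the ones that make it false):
is true only for:
  l=False, z=True;
  l=True, z=True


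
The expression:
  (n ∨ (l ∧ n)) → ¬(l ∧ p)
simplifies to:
¬l ∨ ¬n ∨ ¬p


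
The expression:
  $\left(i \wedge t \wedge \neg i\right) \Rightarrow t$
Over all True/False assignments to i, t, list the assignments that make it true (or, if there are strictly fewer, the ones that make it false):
is always true.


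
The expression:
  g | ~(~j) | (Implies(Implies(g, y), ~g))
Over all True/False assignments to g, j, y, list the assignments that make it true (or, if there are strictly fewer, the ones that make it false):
is always true.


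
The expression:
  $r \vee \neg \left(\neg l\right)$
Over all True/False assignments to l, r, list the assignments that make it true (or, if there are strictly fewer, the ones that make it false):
is false only for:
  l=False, r=False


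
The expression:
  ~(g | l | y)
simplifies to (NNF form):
~g & ~l & ~y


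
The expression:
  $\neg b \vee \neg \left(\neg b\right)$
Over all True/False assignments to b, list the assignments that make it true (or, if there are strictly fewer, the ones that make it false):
is always true.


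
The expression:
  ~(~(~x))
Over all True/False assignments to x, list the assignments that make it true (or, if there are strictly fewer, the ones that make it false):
is true only for:
  x=False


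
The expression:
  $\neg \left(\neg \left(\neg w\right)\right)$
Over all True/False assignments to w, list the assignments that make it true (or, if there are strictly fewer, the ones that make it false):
is true only for:
  w=False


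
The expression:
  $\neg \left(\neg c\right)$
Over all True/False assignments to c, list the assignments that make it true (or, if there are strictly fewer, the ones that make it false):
is true only for:
  c=True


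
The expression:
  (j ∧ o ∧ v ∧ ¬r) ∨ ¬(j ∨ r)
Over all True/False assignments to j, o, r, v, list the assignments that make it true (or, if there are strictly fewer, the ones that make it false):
is true only for:
  j=False, o=False, r=False, v=False;
  j=False, o=False, r=False, v=True;
  j=False, o=True, r=False, v=False;
  j=False, o=True, r=False, v=True;
  j=True, o=True, r=False, v=True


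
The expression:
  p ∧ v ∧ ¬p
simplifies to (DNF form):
False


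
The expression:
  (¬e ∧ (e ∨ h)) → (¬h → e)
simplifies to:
True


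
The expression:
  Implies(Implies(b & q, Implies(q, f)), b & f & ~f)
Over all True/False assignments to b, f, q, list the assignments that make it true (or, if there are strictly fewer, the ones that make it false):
is true only for:
  b=True, f=False, q=True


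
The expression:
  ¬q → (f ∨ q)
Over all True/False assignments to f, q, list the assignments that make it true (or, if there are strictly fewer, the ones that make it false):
is false only for:
  f=False, q=False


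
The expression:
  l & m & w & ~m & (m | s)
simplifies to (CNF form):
False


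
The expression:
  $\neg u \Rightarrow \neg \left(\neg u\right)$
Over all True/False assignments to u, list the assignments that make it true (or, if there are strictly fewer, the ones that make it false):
is true only for:
  u=True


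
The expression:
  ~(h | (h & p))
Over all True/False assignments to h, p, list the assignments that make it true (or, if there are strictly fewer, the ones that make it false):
is true only for:
  h=False, p=False;
  h=False, p=True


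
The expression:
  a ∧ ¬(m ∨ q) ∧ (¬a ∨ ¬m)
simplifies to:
a ∧ ¬m ∧ ¬q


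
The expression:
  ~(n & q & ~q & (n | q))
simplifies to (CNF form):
True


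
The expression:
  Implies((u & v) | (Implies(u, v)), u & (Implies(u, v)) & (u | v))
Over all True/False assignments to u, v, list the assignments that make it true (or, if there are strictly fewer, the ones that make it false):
is true only for:
  u=True, v=False;
  u=True, v=True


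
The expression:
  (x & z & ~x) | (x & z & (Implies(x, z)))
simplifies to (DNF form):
x & z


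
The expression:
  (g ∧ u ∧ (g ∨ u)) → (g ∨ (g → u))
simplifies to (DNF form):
True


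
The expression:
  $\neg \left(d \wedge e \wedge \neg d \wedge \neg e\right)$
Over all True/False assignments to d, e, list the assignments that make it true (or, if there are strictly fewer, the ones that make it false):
is always true.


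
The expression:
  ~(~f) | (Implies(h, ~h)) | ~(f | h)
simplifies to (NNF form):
f | ~h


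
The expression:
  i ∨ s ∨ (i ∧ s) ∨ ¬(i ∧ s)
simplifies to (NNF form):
True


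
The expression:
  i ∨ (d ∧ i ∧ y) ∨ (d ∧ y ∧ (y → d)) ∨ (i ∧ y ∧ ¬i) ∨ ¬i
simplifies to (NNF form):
True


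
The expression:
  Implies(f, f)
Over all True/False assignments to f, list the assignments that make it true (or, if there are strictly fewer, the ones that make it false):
is always true.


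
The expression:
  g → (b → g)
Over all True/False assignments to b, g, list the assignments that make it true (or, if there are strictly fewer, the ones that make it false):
is always true.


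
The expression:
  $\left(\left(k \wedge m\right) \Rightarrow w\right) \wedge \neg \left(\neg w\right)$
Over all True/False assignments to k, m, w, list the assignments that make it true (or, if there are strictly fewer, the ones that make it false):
is true only for:
  k=False, m=False, w=True;
  k=False, m=True, w=True;
  k=True, m=False, w=True;
  k=True, m=True, w=True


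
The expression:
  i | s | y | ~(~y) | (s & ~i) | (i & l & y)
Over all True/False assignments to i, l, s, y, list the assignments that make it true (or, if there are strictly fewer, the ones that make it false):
is false only for:
  i=False, l=False, s=False, y=False;
  i=False, l=True, s=False, y=False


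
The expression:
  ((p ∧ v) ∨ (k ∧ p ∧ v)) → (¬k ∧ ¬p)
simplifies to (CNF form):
¬p ∨ ¬v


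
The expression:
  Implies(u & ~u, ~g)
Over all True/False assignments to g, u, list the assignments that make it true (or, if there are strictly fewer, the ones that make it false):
is always true.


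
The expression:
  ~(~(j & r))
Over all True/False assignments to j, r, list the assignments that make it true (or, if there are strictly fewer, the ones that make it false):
is true only for:
  j=True, r=True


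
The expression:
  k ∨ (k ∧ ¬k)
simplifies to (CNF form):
k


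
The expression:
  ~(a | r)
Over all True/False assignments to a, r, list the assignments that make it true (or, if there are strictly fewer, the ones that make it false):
is true only for:
  a=False, r=False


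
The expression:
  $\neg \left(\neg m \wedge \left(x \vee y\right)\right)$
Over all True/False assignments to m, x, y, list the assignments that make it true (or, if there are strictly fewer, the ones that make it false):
is false only for:
  m=False, x=False, y=True;
  m=False, x=True, y=False;
  m=False, x=True, y=True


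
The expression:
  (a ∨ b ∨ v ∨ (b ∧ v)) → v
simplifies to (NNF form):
v ∨ (¬a ∧ ¬b)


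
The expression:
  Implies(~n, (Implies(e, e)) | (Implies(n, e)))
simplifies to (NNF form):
True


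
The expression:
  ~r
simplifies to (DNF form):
~r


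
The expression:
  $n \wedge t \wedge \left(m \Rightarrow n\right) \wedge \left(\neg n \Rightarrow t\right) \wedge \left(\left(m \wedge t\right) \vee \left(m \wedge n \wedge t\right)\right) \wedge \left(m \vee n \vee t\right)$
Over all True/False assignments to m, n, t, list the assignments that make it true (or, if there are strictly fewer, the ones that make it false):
is true only for:
  m=True, n=True, t=True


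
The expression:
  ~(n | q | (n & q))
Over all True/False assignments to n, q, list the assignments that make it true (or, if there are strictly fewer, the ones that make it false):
is true only for:
  n=False, q=False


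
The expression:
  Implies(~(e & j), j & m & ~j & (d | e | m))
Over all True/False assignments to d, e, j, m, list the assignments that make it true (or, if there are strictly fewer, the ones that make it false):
is true only for:
  d=False, e=True, j=True, m=False;
  d=False, e=True, j=True, m=True;
  d=True, e=True, j=True, m=False;
  d=True, e=True, j=True, m=True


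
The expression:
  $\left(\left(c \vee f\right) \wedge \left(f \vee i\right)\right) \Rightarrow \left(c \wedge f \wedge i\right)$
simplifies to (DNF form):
$\left(\neg c \wedge \neg f\right) \vee \left(\neg f \wedge \neg i\right) \vee \left(c \wedge f \wedge i\right)$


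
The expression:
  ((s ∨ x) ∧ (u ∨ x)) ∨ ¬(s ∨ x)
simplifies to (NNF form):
u ∨ x ∨ ¬s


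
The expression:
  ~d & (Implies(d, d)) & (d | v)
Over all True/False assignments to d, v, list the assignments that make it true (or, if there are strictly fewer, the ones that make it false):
is true only for:
  d=False, v=True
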